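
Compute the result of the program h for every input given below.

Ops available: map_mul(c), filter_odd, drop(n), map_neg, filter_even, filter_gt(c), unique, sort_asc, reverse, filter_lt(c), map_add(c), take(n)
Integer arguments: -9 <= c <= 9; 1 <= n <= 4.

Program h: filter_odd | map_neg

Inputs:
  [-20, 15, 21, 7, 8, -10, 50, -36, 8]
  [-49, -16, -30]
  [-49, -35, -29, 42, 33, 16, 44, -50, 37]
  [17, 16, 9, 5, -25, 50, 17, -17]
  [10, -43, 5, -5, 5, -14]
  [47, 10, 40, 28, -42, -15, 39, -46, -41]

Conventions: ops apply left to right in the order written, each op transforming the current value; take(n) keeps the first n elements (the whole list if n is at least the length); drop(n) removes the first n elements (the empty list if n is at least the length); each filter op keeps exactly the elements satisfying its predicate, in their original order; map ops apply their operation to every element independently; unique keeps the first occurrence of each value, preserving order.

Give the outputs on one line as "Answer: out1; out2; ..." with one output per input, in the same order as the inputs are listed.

[-15, -21, -7]; [49]; [49, 35, 29, -33, -37]; [-17, -9, -5, 25, -17, 17]; [43, -5, 5, -5]; [-47, 15, -39, 41]

Execution, op by op:
  [-20, 15, 21, 7, 8, -10, 50, -36, 8] -> [15, 21, 7] -> [-15, -21, -7]
  [-49, -16, -30] -> [-49] -> [49]
  [-49, -35, -29, 42, 33, 16, 44, -50, 37] -> [-49, -35, -29, 33, 37] -> [49, 35, 29, -33, -37]
  [17, 16, 9, 5, -25, 50, 17, -17] -> [17, 9, 5, -25, 17, -17] -> [-17, -9, -5, 25, -17, 17]
  [10, -43, 5, -5, 5, -14] -> [-43, 5, -5, 5] -> [43, -5, 5, -5]
  [47, 10, 40, 28, -42, -15, 39, -46, -41] -> [47, -15, 39, -41] -> [-47, 15, -39, 41]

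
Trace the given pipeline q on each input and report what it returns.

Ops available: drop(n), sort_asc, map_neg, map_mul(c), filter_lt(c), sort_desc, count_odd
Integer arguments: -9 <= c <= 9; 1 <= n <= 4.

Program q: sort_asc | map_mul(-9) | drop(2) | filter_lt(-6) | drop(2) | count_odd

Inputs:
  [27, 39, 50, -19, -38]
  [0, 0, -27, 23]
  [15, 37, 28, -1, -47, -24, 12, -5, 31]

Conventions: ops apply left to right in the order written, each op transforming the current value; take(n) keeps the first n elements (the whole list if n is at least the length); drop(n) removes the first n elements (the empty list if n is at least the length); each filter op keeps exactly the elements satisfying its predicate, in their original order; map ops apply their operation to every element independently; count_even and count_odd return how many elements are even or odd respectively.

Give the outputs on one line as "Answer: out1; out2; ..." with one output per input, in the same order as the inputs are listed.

0; 0; 2

Execution, op by op:
  [27, 39, 50, -19, -38] -> [-38, -19, 27, 39, 50] -> [342, 171, -243, -351, -450] -> [-243, -351, -450] -> [-243, -351, -450] -> [-450] -> 0
  [0, 0, -27, 23] -> [-27, 0, 0, 23] -> [243, 0, 0, -207] -> [0, -207] -> [-207] -> [] -> 0
  [15, 37, 28, -1, -47, -24, 12, -5, 31] -> [-47, -24, -5, -1, 12, 15, 28, 31, 37] -> [423, 216, 45, 9, -108, -135, -252, -279, -333] -> [45, 9, -108, -135, -252, -279, -333] -> [-108, -135, -252, -279, -333] -> [-252, -279, -333] -> 2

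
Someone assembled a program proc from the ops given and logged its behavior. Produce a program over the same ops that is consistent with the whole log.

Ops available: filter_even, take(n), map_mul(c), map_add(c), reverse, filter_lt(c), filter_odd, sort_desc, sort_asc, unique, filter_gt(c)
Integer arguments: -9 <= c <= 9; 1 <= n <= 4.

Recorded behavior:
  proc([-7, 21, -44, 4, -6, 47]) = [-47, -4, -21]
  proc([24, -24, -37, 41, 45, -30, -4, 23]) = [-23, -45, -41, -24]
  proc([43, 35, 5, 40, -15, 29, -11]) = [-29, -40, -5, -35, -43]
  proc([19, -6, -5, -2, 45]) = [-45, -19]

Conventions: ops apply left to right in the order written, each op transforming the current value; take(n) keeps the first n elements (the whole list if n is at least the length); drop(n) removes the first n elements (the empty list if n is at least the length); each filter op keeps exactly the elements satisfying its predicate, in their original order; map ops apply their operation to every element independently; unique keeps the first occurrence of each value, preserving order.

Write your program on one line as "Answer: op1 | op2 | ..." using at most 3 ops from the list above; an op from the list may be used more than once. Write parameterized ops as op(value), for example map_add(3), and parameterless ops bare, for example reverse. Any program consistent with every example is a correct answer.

map_mul(-1) | filter_lt(-3) | reverse

Check, running the answer program on each example:
  [-7, 21, -44, 4, -6, 47] -> [7, -21, 44, -4, 6, -47] -> [-21, -4, -47] -> [-47, -4, -21]
  [24, -24, -37, 41, 45, -30, -4, 23] -> [-24, 24, 37, -41, -45, 30, 4, -23] -> [-24, -41, -45, -23] -> [-23, -45, -41, -24]
  [43, 35, 5, 40, -15, 29, -11] -> [-43, -35, -5, -40, 15, -29, 11] -> [-43, -35, -5, -40, -29] -> [-29, -40, -5, -35, -43]
  [19, -6, -5, -2, 45] -> [-19, 6, 5, 2, -45] -> [-19, -45] -> [-45, -19]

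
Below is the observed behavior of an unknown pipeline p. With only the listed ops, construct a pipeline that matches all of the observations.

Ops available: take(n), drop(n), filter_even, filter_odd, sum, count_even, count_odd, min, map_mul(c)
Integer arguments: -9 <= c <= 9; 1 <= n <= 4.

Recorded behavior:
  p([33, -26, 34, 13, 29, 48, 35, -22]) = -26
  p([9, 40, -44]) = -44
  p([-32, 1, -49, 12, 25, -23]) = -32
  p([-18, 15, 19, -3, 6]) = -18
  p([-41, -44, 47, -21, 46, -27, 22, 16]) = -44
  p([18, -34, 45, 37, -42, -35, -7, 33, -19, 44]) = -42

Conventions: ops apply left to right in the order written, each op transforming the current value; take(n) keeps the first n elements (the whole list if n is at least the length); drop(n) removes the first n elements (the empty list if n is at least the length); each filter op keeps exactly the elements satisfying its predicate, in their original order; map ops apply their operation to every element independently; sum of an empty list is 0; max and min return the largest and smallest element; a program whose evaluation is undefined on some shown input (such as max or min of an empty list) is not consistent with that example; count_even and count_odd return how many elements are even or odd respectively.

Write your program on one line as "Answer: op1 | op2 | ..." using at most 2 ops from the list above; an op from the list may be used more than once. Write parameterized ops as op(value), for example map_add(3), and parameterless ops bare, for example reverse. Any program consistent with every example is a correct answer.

filter_even | min

Check, running the answer program on each example:
  [33, -26, 34, 13, 29, 48, 35, -22] -> [-26, 34, 48, -22] -> -26
  [9, 40, -44] -> [40, -44] -> -44
  [-32, 1, -49, 12, 25, -23] -> [-32, 12] -> -32
  [-18, 15, 19, -3, 6] -> [-18, 6] -> -18
  [-41, -44, 47, -21, 46, -27, 22, 16] -> [-44, 46, 22, 16] -> -44
  [18, -34, 45, 37, -42, -35, -7, 33, -19, 44] -> [18, -34, -42, 44] -> -42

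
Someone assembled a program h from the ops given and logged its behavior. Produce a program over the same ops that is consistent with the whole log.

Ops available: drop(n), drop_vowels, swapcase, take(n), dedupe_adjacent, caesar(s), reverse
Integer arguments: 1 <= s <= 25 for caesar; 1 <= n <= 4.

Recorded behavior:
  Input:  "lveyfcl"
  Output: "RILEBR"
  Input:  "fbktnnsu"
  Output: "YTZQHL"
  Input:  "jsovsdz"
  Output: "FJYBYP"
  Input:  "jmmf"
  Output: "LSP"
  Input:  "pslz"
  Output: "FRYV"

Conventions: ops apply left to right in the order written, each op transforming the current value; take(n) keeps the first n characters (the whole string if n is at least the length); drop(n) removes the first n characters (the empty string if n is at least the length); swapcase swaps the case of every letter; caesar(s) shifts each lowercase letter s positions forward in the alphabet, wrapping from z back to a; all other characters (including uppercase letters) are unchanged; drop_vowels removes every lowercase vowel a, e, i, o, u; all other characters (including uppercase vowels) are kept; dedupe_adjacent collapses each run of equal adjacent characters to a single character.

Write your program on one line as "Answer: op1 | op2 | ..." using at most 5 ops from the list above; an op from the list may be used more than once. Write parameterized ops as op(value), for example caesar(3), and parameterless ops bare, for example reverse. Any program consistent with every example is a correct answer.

drop_vowels | caesar(6) | dedupe_adjacent | swapcase | reverse

Check, running the answer program on each example:
  "lveyfcl" -> "lvyfcl" -> "rbelir" -> "rbelir" -> "RBELIR" -> "RILEBR"
  "fbktnnsu" -> "fbktnns" -> "lhqztty" -> "lhqzty" -> "LHQZTY" -> "YTZQHL"
  "jsovsdz" -> "jsvsdz" -> "pybyjf" -> "pybyjf" -> "PYBYJF" -> "FJYBYP"
  "jmmf" -> "jmmf" -> "pssl" -> "psl" -> "PSL" -> "LSP"
  "pslz" -> "pslz" -> "vyrf" -> "vyrf" -> "VYRF" -> "FRYV"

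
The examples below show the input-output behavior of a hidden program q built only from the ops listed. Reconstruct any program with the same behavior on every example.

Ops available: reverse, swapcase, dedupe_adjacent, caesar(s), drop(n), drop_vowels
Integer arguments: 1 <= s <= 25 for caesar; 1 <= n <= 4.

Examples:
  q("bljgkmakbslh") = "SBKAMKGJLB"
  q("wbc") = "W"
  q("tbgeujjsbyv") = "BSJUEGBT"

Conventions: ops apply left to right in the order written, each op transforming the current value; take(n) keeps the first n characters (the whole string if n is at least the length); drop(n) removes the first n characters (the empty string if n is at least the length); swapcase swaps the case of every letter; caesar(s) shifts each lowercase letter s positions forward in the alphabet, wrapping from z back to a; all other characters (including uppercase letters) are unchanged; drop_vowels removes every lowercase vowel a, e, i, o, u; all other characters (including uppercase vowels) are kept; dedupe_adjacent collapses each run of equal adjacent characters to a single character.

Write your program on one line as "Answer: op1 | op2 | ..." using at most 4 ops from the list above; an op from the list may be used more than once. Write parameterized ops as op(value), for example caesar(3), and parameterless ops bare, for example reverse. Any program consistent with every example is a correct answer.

swapcase | reverse | drop(2) | dedupe_adjacent

Check, running the answer program on each example:
  "bljgkmakbslh" -> "BLJGKMAKBSLH" -> "HLSBKAMKGJLB" -> "SBKAMKGJLB" -> "SBKAMKGJLB"
  "wbc" -> "WBC" -> "CBW" -> "W" -> "W"
  "tbgeujjsbyv" -> "TBGEUJJSBYV" -> "VYBSJJUEGBT" -> "BSJJUEGBT" -> "BSJUEGBT"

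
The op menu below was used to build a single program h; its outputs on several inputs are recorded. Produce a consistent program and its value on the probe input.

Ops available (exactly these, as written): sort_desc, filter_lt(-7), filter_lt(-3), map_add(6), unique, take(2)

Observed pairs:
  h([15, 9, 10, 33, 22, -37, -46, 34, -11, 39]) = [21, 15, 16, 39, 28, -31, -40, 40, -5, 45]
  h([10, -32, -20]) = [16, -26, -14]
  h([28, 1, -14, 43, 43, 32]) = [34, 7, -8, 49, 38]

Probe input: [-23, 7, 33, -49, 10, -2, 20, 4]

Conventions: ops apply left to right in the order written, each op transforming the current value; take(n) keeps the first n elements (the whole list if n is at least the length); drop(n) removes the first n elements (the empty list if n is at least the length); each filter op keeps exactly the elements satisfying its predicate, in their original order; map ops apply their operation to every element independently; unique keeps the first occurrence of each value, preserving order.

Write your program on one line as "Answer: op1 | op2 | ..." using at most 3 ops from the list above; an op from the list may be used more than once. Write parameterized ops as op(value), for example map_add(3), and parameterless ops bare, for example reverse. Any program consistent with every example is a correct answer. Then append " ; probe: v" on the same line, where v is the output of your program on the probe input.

unique | map_add(6) ; probe: [-17, 13, 39, -43, 16, 4, 26, 10]

Check, running the answer program on each example:
  [15, 9, 10, 33, 22, -37, -46, 34, -11, 39] -> [15, 9, 10, 33, 22, -37, -46, 34, -11, 39] -> [21, 15, 16, 39, 28, -31, -40, 40, -5, 45]
  [10, -32, -20] -> [10, -32, -20] -> [16, -26, -14]
  [28, 1, -14, 43, 43, 32] -> [28, 1, -14, 43, 32] -> [34, 7, -8, 49, 38]
  probe: [-23, 7, 33, -49, 10, -2, 20, 4] -> [-23, 7, 33, -49, 10, -2, 20, 4] -> [-17, 13, 39, -43, 16, 4, 26, 10]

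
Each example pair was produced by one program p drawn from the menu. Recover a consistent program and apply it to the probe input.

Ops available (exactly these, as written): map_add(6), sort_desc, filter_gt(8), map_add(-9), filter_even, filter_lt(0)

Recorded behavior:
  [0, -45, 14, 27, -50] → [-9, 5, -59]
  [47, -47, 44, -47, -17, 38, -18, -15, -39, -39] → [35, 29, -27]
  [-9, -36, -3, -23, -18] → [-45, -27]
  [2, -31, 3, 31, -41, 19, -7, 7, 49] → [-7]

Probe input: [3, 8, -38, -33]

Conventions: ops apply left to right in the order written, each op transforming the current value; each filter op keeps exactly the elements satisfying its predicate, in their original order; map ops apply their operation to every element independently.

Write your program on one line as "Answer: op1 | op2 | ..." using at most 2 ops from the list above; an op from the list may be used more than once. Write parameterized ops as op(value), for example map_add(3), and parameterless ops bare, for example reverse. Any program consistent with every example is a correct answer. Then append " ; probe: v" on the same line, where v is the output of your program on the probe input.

filter_even | map_add(-9) ; probe: [-1, -47]

Check, running the answer program on each example:
  [0, -45, 14, 27, -50] -> [0, 14, -50] -> [-9, 5, -59]
  [47, -47, 44, -47, -17, 38, -18, -15, -39, -39] -> [44, 38, -18] -> [35, 29, -27]
  [-9, -36, -3, -23, -18] -> [-36, -18] -> [-45, -27]
  [2, -31, 3, 31, -41, 19, -7, 7, 49] -> [2] -> [-7]
  probe: [3, 8, -38, -33] -> [8, -38] -> [-1, -47]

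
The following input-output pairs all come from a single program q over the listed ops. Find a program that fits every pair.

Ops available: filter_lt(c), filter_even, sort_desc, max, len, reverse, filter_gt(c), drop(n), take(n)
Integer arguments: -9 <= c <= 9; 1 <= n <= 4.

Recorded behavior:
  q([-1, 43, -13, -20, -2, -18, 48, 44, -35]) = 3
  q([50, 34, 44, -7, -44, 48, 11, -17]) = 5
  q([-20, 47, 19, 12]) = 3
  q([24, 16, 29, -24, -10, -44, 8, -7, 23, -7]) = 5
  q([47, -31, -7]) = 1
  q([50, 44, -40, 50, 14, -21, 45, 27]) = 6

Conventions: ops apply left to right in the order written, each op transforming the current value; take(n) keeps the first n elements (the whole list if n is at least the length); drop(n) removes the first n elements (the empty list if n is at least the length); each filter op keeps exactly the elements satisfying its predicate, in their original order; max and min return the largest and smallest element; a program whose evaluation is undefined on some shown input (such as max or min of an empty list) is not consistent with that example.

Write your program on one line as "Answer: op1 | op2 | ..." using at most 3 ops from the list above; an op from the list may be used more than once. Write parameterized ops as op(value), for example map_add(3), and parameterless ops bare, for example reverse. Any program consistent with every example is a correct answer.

filter_gt(3) | len

Check, running the answer program on each example:
  [-1, 43, -13, -20, -2, -18, 48, 44, -35] -> [43, 48, 44] -> 3
  [50, 34, 44, -7, -44, 48, 11, -17] -> [50, 34, 44, 48, 11] -> 5
  [-20, 47, 19, 12] -> [47, 19, 12] -> 3
  [24, 16, 29, -24, -10, -44, 8, -7, 23, -7] -> [24, 16, 29, 8, 23] -> 5
  [47, -31, -7] -> [47] -> 1
  [50, 44, -40, 50, 14, -21, 45, 27] -> [50, 44, 50, 14, 45, 27] -> 6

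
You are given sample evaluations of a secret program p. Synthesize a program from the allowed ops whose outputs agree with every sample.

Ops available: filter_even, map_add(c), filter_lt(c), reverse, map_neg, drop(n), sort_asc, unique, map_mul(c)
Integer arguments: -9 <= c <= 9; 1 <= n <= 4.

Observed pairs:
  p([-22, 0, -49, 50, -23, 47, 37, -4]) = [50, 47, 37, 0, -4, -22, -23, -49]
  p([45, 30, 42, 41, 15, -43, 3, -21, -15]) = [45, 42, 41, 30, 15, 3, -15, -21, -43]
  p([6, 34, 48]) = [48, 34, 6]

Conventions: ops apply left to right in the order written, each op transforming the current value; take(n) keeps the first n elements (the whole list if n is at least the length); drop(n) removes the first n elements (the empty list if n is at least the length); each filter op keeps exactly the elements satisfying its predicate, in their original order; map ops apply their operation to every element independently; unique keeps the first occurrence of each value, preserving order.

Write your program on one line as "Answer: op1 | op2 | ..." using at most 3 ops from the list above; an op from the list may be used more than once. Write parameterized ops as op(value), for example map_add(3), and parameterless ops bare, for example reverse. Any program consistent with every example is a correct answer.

sort_asc | reverse

Check, running the answer program on each example:
  [-22, 0, -49, 50, -23, 47, 37, -4] -> [-49, -23, -22, -4, 0, 37, 47, 50] -> [50, 47, 37, 0, -4, -22, -23, -49]
  [45, 30, 42, 41, 15, -43, 3, -21, -15] -> [-43, -21, -15, 3, 15, 30, 41, 42, 45] -> [45, 42, 41, 30, 15, 3, -15, -21, -43]
  [6, 34, 48] -> [6, 34, 48] -> [48, 34, 6]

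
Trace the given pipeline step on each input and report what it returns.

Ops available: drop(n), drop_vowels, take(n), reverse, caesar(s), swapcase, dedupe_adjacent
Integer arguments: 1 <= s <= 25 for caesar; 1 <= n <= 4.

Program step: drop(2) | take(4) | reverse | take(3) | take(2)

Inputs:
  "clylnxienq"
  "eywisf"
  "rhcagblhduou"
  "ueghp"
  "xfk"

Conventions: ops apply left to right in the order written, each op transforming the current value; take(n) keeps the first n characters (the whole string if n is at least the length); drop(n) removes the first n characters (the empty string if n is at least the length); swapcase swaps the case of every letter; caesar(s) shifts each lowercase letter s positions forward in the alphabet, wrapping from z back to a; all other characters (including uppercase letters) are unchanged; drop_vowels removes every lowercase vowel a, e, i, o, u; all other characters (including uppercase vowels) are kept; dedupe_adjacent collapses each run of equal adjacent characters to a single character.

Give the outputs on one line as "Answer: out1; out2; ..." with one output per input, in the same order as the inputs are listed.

"xn"; "fs"; "bg"; "ph"; "k"

Execution, op by op:
  "clylnxienq" -> "ylnxienq" -> "ylnx" -> "xnly" -> "xnl" -> "xn"
  "eywisf" -> "wisf" -> "wisf" -> "fsiw" -> "fsi" -> "fs"
  "rhcagblhduou" -> "cagblhduou" -> "cagb" -> "bgac" -> "bga" -> "bg"
  "ueghp" -> "ghp" -> "ghp" -> "phg" -> "phg" -> "ph"
  "xfk" -> "k" -> "k" -> "k" -> "k" -> "k"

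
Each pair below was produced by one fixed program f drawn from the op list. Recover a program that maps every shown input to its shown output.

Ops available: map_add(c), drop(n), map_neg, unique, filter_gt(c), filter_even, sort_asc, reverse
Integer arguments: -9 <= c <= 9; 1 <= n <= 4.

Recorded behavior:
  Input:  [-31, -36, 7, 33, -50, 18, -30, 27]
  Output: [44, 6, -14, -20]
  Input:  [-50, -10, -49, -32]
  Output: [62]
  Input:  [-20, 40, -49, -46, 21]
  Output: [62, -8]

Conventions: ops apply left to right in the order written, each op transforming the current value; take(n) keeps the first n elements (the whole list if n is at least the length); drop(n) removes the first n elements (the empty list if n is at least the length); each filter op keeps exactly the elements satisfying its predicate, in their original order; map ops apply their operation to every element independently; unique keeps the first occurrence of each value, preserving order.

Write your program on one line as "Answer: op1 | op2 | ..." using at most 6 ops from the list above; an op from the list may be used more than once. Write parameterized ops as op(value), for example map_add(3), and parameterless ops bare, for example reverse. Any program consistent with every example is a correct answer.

map_add(-8) | sort_asc | map_add(-5) | filter_even | map_neg

Check, running the answer program on each example:
  [-31, -36, 7, 33, -50, 18, -30, 27] -> [-39, -44, -1, 25, -58, 10, -38, 19] -> [-58, -44, -39, -38, -1, 10, 19, 25] -> [-63, -49, -44, -43, -6, 5, 14, 20] -> [-44, -6, 14, 20] -> [44, 6, -14, -20]
  [-50, -10, -49, -32] -> [-58, -18, -57, -40] -> [-58, -57, -40, -18] -> [-63, -62, -45, -23] -> [-62] -> [62]
  [-20, 40, -49, -46, 21] -> [-28, 32, -57, -54, 13] -> [-57, -54, -28, 13, 32] -> [-62, -59, -33, 8, 27] -> [-62, 8] -> [62, -8]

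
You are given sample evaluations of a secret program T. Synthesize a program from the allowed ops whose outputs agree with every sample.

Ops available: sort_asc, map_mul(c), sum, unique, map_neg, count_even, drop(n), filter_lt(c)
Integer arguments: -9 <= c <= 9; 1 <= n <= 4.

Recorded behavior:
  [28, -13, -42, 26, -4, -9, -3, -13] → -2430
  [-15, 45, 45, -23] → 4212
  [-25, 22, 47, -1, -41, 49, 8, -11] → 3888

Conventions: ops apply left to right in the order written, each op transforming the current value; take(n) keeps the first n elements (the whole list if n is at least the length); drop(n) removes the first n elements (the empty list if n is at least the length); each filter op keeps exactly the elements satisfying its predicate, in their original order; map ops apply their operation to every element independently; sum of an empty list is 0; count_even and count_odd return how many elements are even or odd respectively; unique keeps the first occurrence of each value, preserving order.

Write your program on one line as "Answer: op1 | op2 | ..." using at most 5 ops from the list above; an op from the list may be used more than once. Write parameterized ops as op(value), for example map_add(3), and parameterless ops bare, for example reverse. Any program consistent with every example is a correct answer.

sort_asc | map_neg | map_mul(9) | map_mul(-9) | sum

Check, running the answer program on each example:
  [28, -13, -42, 26, -4, -9, -3, -13] -> [-42, -13, -13, -9, -4, -3, 26, 28] -> [42, 13, 13, 9, 4, 3, -26, -28] -> [378, 117, 117, 81, 36, 27, -234, -252] -> [-3402, -1053, -1053, -729, -324, -243, 2106, 2268] -> -2430
  [-15, 45, 45, -23] -> [-23, -15, 45, 45] -> [23, 15, -45, -45] -> [207, 135, -405, -405] -> [-1863, -1215, 3645, 3645] -> 4212
  [-25, 22, 47, -1, -41, 49, 8, -11] -> [-41, -25, -11, -1, 8, 22, 47, 49] -> [41, 25, 11, 1, -8, -22, -47, -49] -> [369, 225, 99, 9, -72, -198, -423, -441] -> [-3321, -2025, -891, -81, 648, 1782, 3807, 3969] -> 3888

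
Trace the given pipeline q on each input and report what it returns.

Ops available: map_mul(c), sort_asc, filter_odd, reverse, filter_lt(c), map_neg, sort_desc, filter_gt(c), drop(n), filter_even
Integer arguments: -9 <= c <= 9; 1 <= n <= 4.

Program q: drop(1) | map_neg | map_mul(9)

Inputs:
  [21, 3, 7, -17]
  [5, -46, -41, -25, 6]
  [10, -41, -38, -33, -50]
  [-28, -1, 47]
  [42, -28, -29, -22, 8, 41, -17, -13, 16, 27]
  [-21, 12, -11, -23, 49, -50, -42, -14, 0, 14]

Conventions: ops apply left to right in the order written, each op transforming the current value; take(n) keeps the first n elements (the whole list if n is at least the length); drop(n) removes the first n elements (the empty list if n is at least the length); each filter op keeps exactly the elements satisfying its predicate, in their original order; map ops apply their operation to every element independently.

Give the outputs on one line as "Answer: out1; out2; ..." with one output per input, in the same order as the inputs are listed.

Execution, op by op:
  [21, 3, 7, -17] -> [3, 7, -17] -> [-3, -7, 17] -> [-27, -63, 153]
  [5, -46, -41, -25, 6] -> [-46, -41, -25, 6] -> [46, 41, 25, -6] -> [414, 369, 225, -54]
  [10, -41, -38, -33, -50] -> [-41, -38, -33, -50] -> [41, 38, 33, 50] -> [369, 342, 297, 450]
  [-28, -1, 47] -> [-1, 47] -> [1, -47] -> [9, -423]
  [42, -28, -29, -22, 8, 41, -17, -13, 16, 27] -> [-28, -29, -22, 8, 41, -17, -13, 16, 27] -> [28, 29, 22, -8, -41, 17, 13, -16, -27] -> [252, 261, 198, -72, -369, 153, 117, -144, -243]
  [-21, 12, -11, -23, 49, -50, -42, -14, 0, 14] -> [12, -11, -23, 49, -50, -42, -14, 0, 14] -> [-12, 11, 23, -49, 50, 42, 14, 0, -14] -> [-108, 99, 207, -441, 450, 378, 126, 0, -126]

[-27, -63, 153]; [414, 369, 225, -54]; [369, 342, 297, 450]; [9, -423]; [252, 261, 198, -72, -369, 153, 117, -144, -243]; [-108, 99, 207, -441, 450, 378, 126, 0, -126]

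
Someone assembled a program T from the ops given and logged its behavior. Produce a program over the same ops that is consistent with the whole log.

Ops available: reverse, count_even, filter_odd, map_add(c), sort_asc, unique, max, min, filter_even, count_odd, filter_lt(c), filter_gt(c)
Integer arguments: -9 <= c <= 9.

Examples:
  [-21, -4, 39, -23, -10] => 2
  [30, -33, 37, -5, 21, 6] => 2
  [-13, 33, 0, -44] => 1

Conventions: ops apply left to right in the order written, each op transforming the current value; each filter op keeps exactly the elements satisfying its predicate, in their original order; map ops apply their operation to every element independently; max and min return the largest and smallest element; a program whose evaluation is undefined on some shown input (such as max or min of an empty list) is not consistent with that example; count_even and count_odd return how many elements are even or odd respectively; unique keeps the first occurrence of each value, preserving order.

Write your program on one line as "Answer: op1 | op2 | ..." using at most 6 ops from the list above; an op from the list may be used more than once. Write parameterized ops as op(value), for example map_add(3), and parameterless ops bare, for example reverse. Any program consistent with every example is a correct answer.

reverse | sort_asc | filter_lt(6) | filter_odd | map_add(8) | count_odd

Check, running the answer program on each example:
  [-21, -4, 39, -23, -10] -> [-10, -23, 39, -4, -21] -> [-23, -21, -10, -4, 39] -> [-23, -21, -10, -4] -> [-23, -21] -> [-15, -13] -> 2
  [30, -33, 37, -5, 21, 6] -> [6, 21, -5, 37, -33, 30] -> [-33, -5, 6, 21, 30, 37] -> [-33, -5] -> [-33, -5] -> [-25, 3] -> 2
  [-13, 33, 0, -44] -> [-44, 0, 33, -13] -> [-44, -13, 0, 33] -> [-44, -13, 0] -> [-13] -> [-5] -> 1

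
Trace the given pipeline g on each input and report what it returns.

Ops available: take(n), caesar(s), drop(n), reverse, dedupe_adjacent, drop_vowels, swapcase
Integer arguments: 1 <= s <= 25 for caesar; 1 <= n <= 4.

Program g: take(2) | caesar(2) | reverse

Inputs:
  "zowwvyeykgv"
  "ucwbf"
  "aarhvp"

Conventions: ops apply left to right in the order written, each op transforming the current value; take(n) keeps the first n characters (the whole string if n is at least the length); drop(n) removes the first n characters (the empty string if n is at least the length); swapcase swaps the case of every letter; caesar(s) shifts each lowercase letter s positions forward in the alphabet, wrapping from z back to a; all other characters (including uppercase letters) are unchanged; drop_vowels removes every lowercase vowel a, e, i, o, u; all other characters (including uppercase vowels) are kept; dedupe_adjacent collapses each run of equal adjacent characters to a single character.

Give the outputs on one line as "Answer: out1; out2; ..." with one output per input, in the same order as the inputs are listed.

Execution, op by op:
  "zowwvyeykgv" -> "zo" -> "bq" -> "qb"
  "ucwbf" -> "uc" -> "we" -> "ew"
  "aarhvp" -> "aa" -> "cc" -> "cc"

"qb"; "ew"; "cc"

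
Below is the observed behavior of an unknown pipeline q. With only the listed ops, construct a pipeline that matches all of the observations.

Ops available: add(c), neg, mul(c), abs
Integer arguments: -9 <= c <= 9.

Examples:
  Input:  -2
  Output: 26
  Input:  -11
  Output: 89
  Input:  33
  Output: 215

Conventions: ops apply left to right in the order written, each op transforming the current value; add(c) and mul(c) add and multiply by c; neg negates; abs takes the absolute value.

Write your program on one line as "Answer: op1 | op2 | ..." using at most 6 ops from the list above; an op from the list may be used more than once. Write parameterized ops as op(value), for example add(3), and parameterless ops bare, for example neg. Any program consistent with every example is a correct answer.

neg | add(2) | neg | mul(-7) | abs | add(-2)

Check, running the answer program on each example:
  -2 -> 2 -> 4 -> -4 -> 28 -> 28 -> 26
  -11 -> 11 -> 13 -> -13 -> 91 -> 91 -> 89
  33 -> -33 -> -31 -> 31 -> -217 -> 217 -> 215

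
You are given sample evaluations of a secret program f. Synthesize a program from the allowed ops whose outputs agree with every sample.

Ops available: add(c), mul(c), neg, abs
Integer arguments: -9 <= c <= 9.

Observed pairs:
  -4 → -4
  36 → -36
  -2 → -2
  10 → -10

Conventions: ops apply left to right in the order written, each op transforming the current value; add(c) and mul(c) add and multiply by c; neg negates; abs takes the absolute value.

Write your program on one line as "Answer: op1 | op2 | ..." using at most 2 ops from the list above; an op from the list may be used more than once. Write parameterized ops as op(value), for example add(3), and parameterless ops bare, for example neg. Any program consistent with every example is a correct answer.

abs | neg

Check, running the answer program on each example:
  -4 -> 4 -> -4
  36 -> 36 -> -36
  -2 -> 2 -> -2
  10 -> 10 -> -10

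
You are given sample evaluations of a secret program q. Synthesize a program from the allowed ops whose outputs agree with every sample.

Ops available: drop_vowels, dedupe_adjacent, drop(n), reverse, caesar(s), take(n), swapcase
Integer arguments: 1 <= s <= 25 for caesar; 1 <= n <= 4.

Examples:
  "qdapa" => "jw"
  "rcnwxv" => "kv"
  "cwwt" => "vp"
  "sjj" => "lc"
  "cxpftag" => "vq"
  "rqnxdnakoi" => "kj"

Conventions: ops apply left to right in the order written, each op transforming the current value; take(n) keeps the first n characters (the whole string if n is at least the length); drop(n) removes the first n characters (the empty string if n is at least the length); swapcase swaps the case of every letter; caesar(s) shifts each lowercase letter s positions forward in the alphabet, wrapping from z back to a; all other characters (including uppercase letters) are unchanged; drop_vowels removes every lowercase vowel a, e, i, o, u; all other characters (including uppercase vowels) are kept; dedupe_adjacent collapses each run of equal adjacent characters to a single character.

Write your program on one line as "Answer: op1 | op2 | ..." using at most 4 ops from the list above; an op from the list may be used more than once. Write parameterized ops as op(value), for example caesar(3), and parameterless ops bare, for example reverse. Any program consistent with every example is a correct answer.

dedupe_adjacent | take(2) | caesar(19)

Check, running the answer program on each example:
  "qdapa" -> "qdapa" -> "qd" -> "jw"
  "rcnwxv" -> "rcnwxv" -> "rc" -> "kv"
  "cwwt" -> "cwt" -> "cw" -> "vp"
  "sjj" -> "sj" -> "sj" -> "lc"
  "cxpftag" -> "cxpftag" -> "cx" -> "vq"
  "rqnxdnakoi" -> "rqnxdnakoi" -> "rq" -> "kj"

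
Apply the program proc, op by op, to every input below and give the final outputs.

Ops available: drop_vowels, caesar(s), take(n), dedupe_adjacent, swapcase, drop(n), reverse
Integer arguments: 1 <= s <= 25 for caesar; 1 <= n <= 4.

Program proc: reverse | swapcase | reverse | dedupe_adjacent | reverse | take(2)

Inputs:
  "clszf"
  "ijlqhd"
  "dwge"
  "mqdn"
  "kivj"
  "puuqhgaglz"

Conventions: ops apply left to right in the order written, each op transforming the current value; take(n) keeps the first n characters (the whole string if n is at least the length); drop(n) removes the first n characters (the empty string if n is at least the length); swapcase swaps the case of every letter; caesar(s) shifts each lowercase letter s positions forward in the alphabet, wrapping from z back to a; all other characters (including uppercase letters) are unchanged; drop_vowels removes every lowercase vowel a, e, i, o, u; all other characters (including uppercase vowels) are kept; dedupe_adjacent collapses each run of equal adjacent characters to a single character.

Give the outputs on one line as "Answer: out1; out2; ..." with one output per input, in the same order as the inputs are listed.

"FZ"; "DH"; "EG"; "ND"; "JV"; "ZL"

Execution, op by op:
  "clszf" -> "fzslc" -> "FZSLC" -> "CLSZF" -> "CLSZF" -> "FZSLC" -> "FZ"
  "ijlqhd" -> "dhqlji" -> "DHQLJI" -> "IJLQHD" -> "IJLQHD" -> "DHQLJI" -> "DH"
  "dwge" -> "egwd" -> "EGWD" -> "DWGE" -> "DWGE" -> "EGWD" -> "EG"
  "mqdn" -> "ndqm" -> "NDQM" -> "MQDN" -> "MQDN" -> "NDQM" -> "ND"
  "kivj" -> "jvik" -> "JVIK" -> "KIVJ" -> "KIVJ" -> "JVIK" -> "JV"
  "puuqhgaglz" -> "zlgaghquup" -> "ZLGAGHQUUP" -> "PUUQHGAGLZ" -> "PUQHGAGLZ" -> "ZLGAGHQUP" -> "ZL"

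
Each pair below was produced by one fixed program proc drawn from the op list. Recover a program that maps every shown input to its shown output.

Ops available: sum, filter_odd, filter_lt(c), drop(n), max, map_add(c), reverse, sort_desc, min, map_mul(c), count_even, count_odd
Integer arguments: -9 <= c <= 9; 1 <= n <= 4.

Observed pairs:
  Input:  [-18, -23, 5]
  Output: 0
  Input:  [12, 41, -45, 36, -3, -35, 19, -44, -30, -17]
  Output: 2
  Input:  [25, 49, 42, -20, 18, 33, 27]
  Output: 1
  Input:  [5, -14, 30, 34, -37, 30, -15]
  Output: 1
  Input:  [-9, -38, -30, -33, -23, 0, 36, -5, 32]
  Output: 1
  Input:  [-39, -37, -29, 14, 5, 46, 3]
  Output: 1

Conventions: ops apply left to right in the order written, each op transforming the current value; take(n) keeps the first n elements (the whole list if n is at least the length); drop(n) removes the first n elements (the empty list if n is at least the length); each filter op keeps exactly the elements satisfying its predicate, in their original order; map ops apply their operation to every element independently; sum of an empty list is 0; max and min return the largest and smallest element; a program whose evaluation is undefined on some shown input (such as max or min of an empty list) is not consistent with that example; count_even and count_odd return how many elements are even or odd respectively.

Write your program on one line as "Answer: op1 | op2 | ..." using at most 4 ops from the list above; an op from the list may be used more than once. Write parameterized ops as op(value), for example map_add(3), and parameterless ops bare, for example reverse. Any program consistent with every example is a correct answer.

map_add(-1) | drop(4) | drop(2) | count_even

Check, running the answer program on each example:
  [-18, -23, 5] -> [-19, -24, 4] -> [] -> [] -> 0
  [12, 41, -45, 36, -3, -35, 19, -44, -30, -17] -> [11, 40, -46, 35, -4, -36, 18, -45, -31, -18] -> [-4, -36, 18, -45, -31, -18] -> [18, -45, -31, -18] -> 2
  [25, 49, 42, -20, 18, 33, 27] -> [24, 48, 41, -21, 17, 32, 26] -> [17, 32, 26] -> [26] -> 1
  [5, -14, 30, 34, -37, 30, -15] -> [4, -15, 29, 33, -38, 29, -16] -> [-38, 29, -16] -> [-16] -> 1
  [-9, -38, -30, -33, -23, 0, 36, -5, 32] -> [-10, -39, -31, -34, -24, -1, 35, -6, 31] -> [-24, -1, 35, -6, 31] -> [35, -6, 31] -> 1
  [-39, -37, -29, 14, 5, 46, 3] -> [-40, -38, -30, 13, 4, 45, 2] -> [4, 45, 2] -> [2] -> 1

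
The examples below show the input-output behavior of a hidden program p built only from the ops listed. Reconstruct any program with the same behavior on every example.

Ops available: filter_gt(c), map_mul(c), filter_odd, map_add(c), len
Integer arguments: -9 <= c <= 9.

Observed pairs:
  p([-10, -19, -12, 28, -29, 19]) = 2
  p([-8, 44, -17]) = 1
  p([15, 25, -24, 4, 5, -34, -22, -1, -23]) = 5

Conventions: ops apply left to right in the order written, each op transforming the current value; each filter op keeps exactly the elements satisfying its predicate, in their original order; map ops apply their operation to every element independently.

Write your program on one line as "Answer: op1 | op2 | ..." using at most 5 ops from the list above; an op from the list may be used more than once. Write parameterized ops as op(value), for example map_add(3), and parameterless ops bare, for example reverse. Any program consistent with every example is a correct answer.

map_add(4) | map_mul(2) | filter_gt(3) | map_mul(4) | len

Check, running the answer program on each example:
  [-10, -19, -12, 28, -29, 19] -> [-6, -15, -8, 32, -25, 23] -> [-12, -30, -16, 64, -50, 46] -> [64, 46] -> [256, 184] -> 2
  [-8, 44, -17] -> [-4, 48, -13] -> [-8, 96, -26] -> [96] -> [384] -> 1
  [15, 25, -24, 4, 5, -34, -22, -1, -23] -> [19, 29, -20, 8, 9, -30, -18, 3, -19] -> [38, 58, -40, 16, 18, -60, -36, 6, -38] -> [38, 58, 16, 18, 6] -> [152, 232, 64, 72, 24] -> 5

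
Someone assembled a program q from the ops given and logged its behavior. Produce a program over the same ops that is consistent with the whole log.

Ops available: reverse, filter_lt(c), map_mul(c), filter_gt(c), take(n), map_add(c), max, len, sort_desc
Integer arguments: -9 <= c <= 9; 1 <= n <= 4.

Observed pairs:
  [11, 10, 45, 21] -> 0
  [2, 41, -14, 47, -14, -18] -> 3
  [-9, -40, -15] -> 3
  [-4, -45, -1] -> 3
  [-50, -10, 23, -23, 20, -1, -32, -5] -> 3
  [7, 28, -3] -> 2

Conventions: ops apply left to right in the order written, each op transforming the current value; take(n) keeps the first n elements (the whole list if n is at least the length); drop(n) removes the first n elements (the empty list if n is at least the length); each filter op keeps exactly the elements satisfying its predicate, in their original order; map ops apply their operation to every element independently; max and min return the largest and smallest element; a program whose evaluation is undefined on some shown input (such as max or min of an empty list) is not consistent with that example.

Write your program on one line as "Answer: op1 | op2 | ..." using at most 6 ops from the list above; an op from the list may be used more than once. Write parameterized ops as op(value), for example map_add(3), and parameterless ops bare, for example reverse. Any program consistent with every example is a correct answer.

filter_lt(9) | reverse | take(3) | reverse | len

Check, running the answer program on each example:
  [11, 10, 45, 21] -> [] -> [] -> [] -> [] -> 0
  [2, 41, -14, 47, -14, -18] -> [2, -14, -14, -18] -> [-18, -14, -14, 2] -> [-18, -14, -14] -> [-14, -14, -18] -> 3
  [-9, -40, -15] -> [-9, -40, -15] -> [-15, -40, -9] -> [-15, -40, -9] -> [-9, -40, -15] -> 3
  [-4, -45, -1] -> [-4, -45, -1] -> [-1, -45, -4] -> [-1, -45, -4] -> [-4, -45, -1] -> 3
  [-50, -10, 23, -23, 20, -1, -32, -5] -> [-50, -10, -23, -1, -32, -5] -> [-5, -32, -1, -23, -10, -50] -> [-5, -32, -1] -> [-1, -32, -5] -> 3
  [7, 28, -3] -> [7, -3] -> [-3, 7] -> [-3, 7] -> [7, -3] -> 2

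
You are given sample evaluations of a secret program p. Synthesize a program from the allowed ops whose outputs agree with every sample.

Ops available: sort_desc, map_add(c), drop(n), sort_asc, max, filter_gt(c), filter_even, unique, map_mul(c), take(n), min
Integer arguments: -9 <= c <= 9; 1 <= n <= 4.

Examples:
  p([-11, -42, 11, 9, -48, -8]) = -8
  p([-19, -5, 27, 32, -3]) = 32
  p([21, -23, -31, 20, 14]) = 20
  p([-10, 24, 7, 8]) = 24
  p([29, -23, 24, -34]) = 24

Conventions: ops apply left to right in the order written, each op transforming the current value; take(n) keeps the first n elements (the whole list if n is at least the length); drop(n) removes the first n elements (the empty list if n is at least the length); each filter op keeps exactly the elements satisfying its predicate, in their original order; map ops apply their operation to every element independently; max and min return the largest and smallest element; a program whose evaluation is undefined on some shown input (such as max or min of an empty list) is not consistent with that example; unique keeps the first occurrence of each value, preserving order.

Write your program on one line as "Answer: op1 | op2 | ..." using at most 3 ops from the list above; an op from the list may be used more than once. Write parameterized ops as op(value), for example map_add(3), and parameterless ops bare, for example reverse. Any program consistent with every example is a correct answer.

filter_even | max

Check, running the answer program on each example:
  [-11, -42, 11, 9, -48, -8] -> [-42, -48, -8] -> -8
  [-19, -5, 27, 32, -3] -> [32] -> 32
  [21, -23, -31, 20, 14] -> [20, 14] -> 20
  [-10, 24, 7, 8] -> [-10, 24, 8] -> 24
  [29, -23, 24, -34] -> [24, -34] -> 24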